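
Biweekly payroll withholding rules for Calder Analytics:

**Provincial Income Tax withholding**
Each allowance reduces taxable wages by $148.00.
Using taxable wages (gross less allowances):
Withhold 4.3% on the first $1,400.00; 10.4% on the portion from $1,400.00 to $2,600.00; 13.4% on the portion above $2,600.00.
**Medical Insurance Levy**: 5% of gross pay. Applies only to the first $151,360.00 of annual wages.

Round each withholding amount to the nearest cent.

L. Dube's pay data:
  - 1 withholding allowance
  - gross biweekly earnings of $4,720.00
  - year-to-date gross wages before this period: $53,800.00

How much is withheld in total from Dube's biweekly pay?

$685.25

Provincial Income Tax: taxable = $4,720.00 − 1×$148.00 = $4,572.00
  $185.00 + 13.4% × ($4,572.00 − $2,600.00) = $185.00 + 13.4% × $1,972.00 = $449.25
Medical Insurance Levy: 5% × $4,720.00 = $236.00
Total: $449.25 + $236.00 = $685.25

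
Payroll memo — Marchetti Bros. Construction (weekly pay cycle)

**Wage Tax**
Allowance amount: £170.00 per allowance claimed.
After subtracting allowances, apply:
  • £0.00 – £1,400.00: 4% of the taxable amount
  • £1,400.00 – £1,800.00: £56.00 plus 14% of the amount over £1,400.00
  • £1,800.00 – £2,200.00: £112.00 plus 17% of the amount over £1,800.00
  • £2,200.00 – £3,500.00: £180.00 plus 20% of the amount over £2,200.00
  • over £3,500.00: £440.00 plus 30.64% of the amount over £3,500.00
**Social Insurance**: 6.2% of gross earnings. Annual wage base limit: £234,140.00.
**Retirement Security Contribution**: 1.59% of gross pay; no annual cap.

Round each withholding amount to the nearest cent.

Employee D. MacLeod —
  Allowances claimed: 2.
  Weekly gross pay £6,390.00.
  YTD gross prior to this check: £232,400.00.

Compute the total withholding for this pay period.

Wage Tax: taxable = £6,390.00 − 2×£170.00 = £6,050.00
  £440.00 + 30.64% × (£6,050.00 − £3,500.00) = £440.00 + 30.64% × £2,550.00 = £1,221.32
Social Insurance: cap £234,140.00 − YTD £232,400.00 = £1,740.00 subject; 6.2% × £1,740.00 = £107.88
Retirement Security Contribution: 1.59% × £6,390.00 = £101.60
Total: £1,221.32 + £107.88 + £101.60 = £1,430.80

£1,430.80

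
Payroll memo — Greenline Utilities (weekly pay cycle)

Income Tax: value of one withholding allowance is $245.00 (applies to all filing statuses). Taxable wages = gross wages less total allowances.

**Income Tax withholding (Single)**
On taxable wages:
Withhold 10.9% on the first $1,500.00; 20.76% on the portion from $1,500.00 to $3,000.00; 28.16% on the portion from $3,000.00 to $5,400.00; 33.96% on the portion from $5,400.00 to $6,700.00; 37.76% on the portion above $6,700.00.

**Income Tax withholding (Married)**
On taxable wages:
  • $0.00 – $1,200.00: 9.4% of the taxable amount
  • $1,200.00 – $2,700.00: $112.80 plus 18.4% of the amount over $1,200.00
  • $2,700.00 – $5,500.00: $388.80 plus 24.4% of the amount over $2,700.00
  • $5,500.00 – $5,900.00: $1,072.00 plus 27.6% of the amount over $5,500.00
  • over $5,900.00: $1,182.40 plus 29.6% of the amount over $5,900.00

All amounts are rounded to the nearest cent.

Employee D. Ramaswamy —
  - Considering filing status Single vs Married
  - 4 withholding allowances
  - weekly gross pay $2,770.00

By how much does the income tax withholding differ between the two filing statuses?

Income Tax (Single): taxable = $2,770.00 − 4×$245.00 = $1,790.00
  $163.50 + 20.76% × ($1,790.00 − $1,500.00) = $163.50 + 20.76% × $290.00 = $223.70
Income Tax (Married): taxable = $2,770.00 − 4×$245.00 = $1,790.00
  $112.80 + 18.4% × ($1,790.00 − $1,200.00) = $112.80 + 18.4% × $590.00 = $221.36
Difference: |$223.70 − $221.36| = $2.34 (higher under Single)

$2.34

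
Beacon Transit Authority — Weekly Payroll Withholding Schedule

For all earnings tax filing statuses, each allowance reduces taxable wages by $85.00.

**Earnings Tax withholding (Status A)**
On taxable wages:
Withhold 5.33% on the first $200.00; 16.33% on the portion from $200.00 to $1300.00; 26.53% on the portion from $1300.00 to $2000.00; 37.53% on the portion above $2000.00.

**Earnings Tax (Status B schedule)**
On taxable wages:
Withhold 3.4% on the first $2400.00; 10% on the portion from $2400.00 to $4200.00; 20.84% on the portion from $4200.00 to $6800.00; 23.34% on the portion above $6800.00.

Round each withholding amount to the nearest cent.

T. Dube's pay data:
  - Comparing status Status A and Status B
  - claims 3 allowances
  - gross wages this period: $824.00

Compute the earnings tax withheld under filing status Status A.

Earnings Tax (Status A): taxable = $824.00 − 3×$85.00 = $569.00
  $10.66 + 16.33% × ($569.00 − $200.00) = $10.66 + 16.33% × $369.00 = $70.92

$70.92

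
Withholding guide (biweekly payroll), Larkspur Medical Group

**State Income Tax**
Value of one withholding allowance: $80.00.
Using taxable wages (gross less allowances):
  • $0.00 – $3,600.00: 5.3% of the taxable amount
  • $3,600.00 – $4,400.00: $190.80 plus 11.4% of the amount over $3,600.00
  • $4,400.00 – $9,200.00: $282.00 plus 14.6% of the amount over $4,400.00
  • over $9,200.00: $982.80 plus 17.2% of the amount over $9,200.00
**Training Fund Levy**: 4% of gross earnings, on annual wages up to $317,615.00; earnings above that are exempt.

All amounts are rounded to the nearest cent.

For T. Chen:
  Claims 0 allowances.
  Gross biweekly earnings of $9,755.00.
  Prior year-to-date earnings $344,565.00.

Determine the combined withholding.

State Income Tax: taxable = $9,755.00
  $982.80 + 17.2% × ($9,755.00 − $9,200.00) = $982.80 + 17.2% × $555.00 = $1,078.26
Training Fund Levy: YTD $344,565.00 ≥ cap $317,615.00 → $0.00
Total: $1,078.26 + $0.00 = $1,078.26

$1,078.26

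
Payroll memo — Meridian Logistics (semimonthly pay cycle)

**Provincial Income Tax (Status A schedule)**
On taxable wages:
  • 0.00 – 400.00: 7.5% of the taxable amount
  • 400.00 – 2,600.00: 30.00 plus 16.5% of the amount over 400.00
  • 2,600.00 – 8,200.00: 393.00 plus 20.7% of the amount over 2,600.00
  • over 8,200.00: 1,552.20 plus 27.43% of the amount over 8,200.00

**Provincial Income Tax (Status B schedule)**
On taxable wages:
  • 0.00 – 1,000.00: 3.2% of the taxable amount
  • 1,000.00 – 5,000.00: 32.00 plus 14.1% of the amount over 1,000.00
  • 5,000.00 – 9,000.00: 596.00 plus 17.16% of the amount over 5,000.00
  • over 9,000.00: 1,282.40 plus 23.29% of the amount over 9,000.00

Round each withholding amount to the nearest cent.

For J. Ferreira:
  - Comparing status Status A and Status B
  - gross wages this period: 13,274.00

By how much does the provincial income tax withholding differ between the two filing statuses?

Provincial Income Tax (Status A): taxable = 13,274.00
  1,552.20 + 27.43% × (13,274.00 − 8,200.00) = 1,552.20 + 27.43% × 5,074.00 = 2,944.00
Provincial Income Tax (Status B): taxable = 13,274.00
  1,282.40 + 23.29% × (13,274.00 − 9,000.00) = 1,282.40 + 23.29% × 4,274.00 = 2,277.81
Difference: |2,944.00 − 2,277.81| = 666.19 (higher under Status A)

666.19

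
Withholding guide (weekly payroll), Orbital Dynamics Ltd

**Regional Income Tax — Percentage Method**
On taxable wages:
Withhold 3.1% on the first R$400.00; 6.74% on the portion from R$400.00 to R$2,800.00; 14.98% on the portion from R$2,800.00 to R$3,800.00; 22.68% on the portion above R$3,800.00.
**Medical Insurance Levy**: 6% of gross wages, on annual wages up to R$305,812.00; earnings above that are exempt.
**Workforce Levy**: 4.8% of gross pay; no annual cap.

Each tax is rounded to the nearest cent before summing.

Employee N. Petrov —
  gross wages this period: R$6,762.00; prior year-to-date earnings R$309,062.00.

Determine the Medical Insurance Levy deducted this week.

R$0.00

Medical Insurance Levy: YTD R$309,062.00 ≥ cap R$305,812.00 → R$0.00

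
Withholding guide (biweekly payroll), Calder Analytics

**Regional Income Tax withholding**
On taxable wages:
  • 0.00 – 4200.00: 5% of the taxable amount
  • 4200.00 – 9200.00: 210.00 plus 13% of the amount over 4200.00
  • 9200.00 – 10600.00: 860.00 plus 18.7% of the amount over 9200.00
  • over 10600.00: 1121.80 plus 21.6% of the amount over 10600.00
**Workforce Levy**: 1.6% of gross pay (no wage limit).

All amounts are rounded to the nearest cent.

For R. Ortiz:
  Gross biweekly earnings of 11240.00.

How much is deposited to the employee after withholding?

Regional Income Tax: taxable = 11240.00
  1121.80 + 21.6% × (11240.00 − 10600.00) = 1121.80 + 21.6% × 640.00 = 1260.04
Workforce Levy: 1.6% × 11240.00 = 179.84
Total withheld: 1260.04 + 179.84 = 1439.88
Net pay: 11240.00 − 1439.88 = 9800.12

9800.12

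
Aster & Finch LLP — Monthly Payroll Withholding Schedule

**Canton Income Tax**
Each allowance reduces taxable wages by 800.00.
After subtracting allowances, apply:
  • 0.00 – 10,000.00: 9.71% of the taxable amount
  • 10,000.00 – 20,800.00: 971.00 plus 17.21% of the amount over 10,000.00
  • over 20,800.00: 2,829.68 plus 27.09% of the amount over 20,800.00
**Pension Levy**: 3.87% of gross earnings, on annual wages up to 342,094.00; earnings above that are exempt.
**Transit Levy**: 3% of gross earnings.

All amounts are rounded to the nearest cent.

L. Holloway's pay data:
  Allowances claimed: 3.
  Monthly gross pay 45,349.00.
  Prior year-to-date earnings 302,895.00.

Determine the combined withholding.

11,707.31

Canton Income Tax: taxable = 45,349.00 − 3×800.00 = 42,949.00
  2,829.68 + 27.09% × (42,949.00 − 20,800.00) = 2,829.68 + 27.09% × 22,149.00 = 8,829.84
Pension Levy: cap 342,094.00 − YTD 302,895.00 = 39,199.00 subject; 3.87% × 39,199.00 = 1,517.00
Transit Levy: 3% × 45,349.00 = 1,360.47
Total: 8,829.84 + 1,517.00 + 1,360.47 = 11,707.31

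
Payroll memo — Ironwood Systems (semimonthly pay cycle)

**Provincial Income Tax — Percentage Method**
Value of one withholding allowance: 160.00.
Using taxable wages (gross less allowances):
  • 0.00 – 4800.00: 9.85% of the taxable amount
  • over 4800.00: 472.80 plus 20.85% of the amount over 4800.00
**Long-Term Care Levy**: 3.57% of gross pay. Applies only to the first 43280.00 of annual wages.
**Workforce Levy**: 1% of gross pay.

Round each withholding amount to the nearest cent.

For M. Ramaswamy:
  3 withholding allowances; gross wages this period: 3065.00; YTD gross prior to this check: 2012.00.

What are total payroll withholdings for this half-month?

394.69

Provincial Income Tax: taxable = 3065.00 − 3×160.00 = 2585.00
  9.85% × 2585.00 = 254.62
Long-Term Care Levy: 3.57% × 3065.00 = 109.42
Workforce Levy: 1% × 3065.00 = 30.65
Total: 254.62 + 109.42 + 30.65 = 394.69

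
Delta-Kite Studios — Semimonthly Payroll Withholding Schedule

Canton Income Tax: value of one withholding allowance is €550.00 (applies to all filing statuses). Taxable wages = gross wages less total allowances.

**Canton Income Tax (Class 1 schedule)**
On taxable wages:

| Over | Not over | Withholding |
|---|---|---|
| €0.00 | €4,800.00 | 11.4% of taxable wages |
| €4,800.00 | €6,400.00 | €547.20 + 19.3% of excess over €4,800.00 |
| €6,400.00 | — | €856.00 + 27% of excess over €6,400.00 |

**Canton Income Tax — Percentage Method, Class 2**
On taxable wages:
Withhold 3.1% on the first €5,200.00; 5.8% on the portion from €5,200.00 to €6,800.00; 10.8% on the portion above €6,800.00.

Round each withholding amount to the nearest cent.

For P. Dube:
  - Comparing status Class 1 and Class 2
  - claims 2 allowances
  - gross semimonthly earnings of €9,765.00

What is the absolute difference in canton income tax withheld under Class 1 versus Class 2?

Canton Income Tax (Class 1): taxable = €9,765.00 − 2×€550.00 = €8,665.00
  €856.00 + 27% × (€8,665.00 − €6,400.00) = €856.00 + 27% × €2,265.00 = €1,467.55
Canton Income Tax (Class 2): taxable = €9,765.00 − 2×€550.00 = €8,665.00
  €254.00 + 10.8% × (€8,665.00 − €6,800.00) = €254.00 + 10.8% × €1,865.00 = €455.42
Difference: |€1,467.55 − €455.42| = €1,012.13 (higher under Class 1)

€1,012.13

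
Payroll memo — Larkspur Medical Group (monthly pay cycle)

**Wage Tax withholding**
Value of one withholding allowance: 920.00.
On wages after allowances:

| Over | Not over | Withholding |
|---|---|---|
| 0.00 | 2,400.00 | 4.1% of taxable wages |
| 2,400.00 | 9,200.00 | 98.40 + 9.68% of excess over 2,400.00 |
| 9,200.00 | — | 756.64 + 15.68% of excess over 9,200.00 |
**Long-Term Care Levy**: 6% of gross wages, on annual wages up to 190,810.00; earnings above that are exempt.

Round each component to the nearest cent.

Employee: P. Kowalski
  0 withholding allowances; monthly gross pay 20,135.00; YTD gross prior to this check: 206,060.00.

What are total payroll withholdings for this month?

2,471.25

Wage Tax: taxable = 20,135.00
  756.64 + 15.68% × (20,135.00 − 9,200.00) = 756.64 + 15.68% × 10,935.00 = 2,471.25
Long-Term Care Levy: YTD 206,060.00 ≥ cap 190,810.00 → 0.00
Total: 2,471.25 + 0.00 = 2,471.25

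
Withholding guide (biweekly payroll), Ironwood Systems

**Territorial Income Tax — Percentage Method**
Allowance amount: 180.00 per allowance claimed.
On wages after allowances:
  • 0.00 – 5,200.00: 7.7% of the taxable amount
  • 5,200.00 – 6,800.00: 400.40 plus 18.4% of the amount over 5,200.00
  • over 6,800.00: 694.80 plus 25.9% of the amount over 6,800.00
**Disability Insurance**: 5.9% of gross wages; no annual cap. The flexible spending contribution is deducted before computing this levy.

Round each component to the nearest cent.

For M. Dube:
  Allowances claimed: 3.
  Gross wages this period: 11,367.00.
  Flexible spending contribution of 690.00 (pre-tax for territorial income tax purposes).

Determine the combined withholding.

2,189.02

Territorial Income Tax: taxable = 11,367.00 − 690.00 − 3×180.00 = 10,137.00
  694.80 + 25.9% × (10,137.00 − 6,800.00) = 694.80 + 25.9% × 3,337.00 = 1,559.08
Disability Insurance: 5.9% × 10,677.00 = 629.94
Total: 1,559.08 + 629.94 = 2,189.02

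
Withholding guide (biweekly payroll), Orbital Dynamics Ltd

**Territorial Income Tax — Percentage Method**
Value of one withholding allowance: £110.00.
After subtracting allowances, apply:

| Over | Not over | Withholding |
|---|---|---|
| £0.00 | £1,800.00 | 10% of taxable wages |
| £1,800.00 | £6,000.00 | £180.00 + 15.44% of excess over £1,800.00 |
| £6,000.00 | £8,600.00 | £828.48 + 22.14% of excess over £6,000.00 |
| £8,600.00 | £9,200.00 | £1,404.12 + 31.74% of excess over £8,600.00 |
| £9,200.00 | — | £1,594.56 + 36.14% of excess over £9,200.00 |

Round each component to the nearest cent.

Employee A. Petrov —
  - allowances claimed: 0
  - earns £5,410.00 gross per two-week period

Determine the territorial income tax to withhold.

Territorial Income Tax: taxable = £5,410.00
  £180.00 + 15.44% × (£5,410.00 − £1,800.00) = £180.00 + 15.44% × £3,610.00 = £737.38

£737.38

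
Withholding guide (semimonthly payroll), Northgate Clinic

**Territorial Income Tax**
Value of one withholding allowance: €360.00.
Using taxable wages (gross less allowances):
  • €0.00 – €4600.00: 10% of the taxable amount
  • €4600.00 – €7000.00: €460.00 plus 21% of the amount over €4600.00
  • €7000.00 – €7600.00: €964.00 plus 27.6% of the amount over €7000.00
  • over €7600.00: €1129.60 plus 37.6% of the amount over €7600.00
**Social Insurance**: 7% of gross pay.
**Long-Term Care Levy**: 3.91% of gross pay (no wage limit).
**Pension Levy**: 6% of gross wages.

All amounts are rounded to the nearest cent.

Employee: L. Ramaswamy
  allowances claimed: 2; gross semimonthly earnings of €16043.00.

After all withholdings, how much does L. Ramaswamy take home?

Territorial Income Tax: taxable = €16043.00 − 2×€360.00 = €15323.00
  €1129.60 + 37.6% × (€15323.00 − €7600.00) = €1129.60 + 37.6% × €7723.00 = €4033.45
Social Insurance: 7% × €16043.00 = €1123.01
Long-Term Care Levy: 3.91% × €16043.00 = €627.28
Pension Levy: 6% × €16043.00 = €962.58
Total withheld: €4033.45 + €1123.01 + €627.28 + €962.58 = €6746.32
Net pay: €16043.00 − €6746.32 = €9296.68

€9296.68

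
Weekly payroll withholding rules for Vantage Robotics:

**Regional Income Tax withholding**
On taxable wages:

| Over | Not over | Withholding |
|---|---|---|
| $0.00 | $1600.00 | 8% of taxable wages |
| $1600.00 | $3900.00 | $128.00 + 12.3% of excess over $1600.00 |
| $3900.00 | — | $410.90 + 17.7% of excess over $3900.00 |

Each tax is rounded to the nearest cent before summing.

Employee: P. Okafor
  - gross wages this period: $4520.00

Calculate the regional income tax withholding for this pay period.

$520.64

Regional Income Tax: taxable = $4520.00
  $410.90 + 17.7% × ($4520.00 − $3900.00) = $410.90 + 17.7% × $620.00 = $520.64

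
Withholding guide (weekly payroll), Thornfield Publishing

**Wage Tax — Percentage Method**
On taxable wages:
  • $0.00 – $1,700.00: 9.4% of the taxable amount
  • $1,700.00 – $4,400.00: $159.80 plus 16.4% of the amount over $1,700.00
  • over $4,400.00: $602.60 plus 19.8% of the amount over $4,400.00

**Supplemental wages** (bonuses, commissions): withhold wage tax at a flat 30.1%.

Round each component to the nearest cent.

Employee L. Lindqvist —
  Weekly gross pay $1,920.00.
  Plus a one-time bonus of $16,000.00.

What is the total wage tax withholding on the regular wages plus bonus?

$5,011.88

Wage Tax: taxable = $1,920.00
  $159.80 + 16.4% × ($1,920.00 − $1,700.00) = $159.80 + 16.4% × $220.00 = $195.88
Supplemental (30.1% flat on bonus): 30.1% × $16,000.00 = $4,816.00
Total wage tax: $195.88 + $4,816.00 = $5,011.88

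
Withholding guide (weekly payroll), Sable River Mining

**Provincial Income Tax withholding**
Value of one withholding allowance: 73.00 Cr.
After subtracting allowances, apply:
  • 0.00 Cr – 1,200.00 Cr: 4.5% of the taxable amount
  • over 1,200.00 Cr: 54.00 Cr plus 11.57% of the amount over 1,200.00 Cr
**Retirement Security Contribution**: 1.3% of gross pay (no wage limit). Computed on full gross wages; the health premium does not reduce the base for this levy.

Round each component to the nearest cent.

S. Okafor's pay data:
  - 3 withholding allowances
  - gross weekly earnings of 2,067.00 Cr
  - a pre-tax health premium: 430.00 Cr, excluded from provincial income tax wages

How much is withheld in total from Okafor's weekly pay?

Provincial Income Tax: taxable = 2,067.00 Cr − 430.00 Cr − 3×73.00 Cr = 1,418.00 Cr
  54.00 Cr + 11.57% × (1,418.00 Cr − 1,200.00 Cr) = 54.00 Cr + 11.57% × 218.00 Cr = 79.22 Cr
Retirement Security Contribution: 1.3% × 2,067.00 Cr = 26.87 Cr
Total: 79.22 Cr + 26.87 Cr = 106.09 Cr

106.09 Cr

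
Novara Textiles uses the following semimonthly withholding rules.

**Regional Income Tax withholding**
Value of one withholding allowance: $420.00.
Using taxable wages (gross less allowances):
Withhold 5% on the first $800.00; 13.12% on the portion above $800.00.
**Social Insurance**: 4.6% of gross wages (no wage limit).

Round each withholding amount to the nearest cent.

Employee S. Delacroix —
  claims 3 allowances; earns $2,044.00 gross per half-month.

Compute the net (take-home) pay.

$1,910.78

Regional Income Tax: taxable = $2,044.00 − 3×$420.00 = $784.00
  5% × $784.00 = $39.20
Social Insurance: 4.6% × $2,044.00 = $94.02
Total withheld: $39.20 + $94.02 = $133.22
Net pay: $2,044.00 − $133.22 = $1,910.78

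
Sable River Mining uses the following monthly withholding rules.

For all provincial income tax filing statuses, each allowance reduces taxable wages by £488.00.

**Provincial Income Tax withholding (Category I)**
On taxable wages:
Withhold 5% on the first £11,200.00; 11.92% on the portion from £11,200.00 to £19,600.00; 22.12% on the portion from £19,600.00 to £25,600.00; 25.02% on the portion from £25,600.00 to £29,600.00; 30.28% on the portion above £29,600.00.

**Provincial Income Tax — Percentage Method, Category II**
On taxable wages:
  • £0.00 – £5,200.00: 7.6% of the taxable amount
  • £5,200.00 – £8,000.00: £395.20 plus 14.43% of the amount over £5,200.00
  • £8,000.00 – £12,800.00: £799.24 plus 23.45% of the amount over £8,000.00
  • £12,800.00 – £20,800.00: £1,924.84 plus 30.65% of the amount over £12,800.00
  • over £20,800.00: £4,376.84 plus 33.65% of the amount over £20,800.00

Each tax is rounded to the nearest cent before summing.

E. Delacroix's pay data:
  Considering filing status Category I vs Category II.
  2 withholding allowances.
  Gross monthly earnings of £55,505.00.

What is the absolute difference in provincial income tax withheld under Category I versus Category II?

Provincial Income Tax (Category I): taxable = £55,505.00 − 2×£488.00 = £54,529.00
  £3,889.28 + 30.28% × (£54,529.00 − £29,600.00) = £3,889.28 + 30.28% × £24,929.00 = £11,437.78
Provincial Income Tax (Category II): taxable = £55,505.00 − 2×£488.00 = £54,529.00
  £4,376.84 + 33.65% × (£54,529.00 − £20,800.00) = £4,376.84 + 33.65% × £33,729.00 = £15,726.65
Difference: |£11,437.78 − £15,726.65| = £4,288.87 (higher under Category II)

£4,288.87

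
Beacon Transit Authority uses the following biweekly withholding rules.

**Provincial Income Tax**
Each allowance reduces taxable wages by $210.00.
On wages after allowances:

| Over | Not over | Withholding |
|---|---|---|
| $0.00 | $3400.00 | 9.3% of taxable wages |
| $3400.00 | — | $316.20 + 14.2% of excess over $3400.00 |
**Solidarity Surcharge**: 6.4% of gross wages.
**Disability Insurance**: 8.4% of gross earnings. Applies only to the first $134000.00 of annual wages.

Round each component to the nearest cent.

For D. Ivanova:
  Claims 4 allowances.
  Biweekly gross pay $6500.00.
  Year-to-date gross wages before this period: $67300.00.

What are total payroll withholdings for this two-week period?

Provincial Income Tax: taxable = $6500.00 − 4×$210.00 = $5660.00
  $316.20 + 14.2% × ($5660.00 − $3400.00) = $316.20 + 14.2% × $2260.00 = $637.12
Solidarity Surcharge: 6.4% × $6500.00 = $416.00
Disability Insurance: 8.4% × $6500.00 = $546.00
Total: $637.12 + $416.00 + $546.00 = $1599.12

$1599.12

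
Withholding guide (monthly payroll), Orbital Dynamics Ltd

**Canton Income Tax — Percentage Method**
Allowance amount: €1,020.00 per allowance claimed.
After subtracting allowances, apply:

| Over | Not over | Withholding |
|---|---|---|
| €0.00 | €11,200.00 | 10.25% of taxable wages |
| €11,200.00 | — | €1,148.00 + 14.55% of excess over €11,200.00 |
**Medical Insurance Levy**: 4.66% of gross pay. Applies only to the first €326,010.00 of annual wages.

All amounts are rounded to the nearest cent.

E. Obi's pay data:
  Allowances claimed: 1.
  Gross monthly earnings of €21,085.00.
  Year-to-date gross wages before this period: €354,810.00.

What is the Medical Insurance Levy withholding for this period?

€0.00

Medical Insurance Levy: YTD €354,810.00 ≥ cap €326,010.00 → €0.00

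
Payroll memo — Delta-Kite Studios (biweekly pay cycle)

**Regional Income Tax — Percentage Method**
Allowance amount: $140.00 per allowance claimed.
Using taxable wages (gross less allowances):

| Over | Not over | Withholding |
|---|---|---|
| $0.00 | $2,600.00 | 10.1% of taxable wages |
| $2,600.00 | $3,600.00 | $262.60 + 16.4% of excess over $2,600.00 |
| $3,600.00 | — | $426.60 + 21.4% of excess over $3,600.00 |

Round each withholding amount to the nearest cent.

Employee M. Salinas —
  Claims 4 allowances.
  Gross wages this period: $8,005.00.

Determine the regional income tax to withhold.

Regional Income Tax: taxable = $8,005.00 − 4×$140.00 = $7,445.00
  $426.60 + 21.4% × ($7,445.00 − $3,600.00) = $426.60 + 21.4% × $3,845.00 = $1,249.43

$1,249.43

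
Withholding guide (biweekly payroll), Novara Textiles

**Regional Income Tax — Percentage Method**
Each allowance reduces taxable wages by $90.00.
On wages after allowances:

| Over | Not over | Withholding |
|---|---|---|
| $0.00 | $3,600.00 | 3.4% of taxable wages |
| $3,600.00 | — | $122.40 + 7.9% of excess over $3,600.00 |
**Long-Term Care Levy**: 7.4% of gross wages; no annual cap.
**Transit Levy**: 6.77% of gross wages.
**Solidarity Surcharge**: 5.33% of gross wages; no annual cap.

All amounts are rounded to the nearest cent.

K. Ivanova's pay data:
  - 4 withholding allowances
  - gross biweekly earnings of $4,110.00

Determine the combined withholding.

Regional Income Tax: taxable = $4,110.00 − 4×$90.00 = $3,750.00
  $122.40 + 7.9% × ($3,750.00 − $3,600.00) = $122.40 + 7.9% × $150.00 = $134.25
Long-Term Care Levy: 7.4% × $4,110.00 = $304.14
Transit Levy: 6.77% × $4,110.00 = $278.25
Solidarity Surcharge: 5.33% × $4,110.00 = $219.06
Total: $134.25 + $304.14 + $278.25 + $219.06 = $935.70

$935.70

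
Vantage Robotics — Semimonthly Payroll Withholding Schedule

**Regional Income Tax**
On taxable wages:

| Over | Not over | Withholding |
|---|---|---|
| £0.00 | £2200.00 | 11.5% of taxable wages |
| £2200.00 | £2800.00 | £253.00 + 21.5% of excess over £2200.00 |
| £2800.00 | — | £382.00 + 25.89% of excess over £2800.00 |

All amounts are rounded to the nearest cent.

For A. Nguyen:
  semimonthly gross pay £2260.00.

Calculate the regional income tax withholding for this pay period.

£265.90

Regional Income Tax: taxable = £2260.00
  £253.00 + 21.5% × (£2260.00 − £2200.00) = £253.00 + 21.5% × £60.00 = £265.90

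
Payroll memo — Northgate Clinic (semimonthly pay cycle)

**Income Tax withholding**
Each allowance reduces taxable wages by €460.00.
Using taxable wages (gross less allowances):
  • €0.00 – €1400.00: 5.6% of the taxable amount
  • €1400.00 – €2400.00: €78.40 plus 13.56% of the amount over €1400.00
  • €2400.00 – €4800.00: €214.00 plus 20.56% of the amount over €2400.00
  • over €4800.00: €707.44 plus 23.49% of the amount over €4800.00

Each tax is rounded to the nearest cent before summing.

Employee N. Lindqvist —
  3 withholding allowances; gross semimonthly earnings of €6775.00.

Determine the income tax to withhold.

Income Tax: taxable = €6775.00 − 3×€460.00 = €5395.00
  €707.44 + 23.49% × (€5395.00 − €4800.00) = €707.44 + 23.49% × €595.00 = €847.21

€847.21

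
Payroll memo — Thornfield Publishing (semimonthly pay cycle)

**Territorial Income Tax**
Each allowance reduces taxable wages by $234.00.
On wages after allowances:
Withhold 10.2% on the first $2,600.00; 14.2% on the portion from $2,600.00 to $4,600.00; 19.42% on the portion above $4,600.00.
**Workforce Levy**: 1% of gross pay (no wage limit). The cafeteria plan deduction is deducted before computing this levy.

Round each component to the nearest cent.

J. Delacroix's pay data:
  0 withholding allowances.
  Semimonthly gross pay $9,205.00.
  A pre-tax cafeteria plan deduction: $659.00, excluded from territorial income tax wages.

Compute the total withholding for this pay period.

$1,400.97

Territorial Income Tax: taxable = $9,205.00 − $659.00 = $8,546.00
  $549.20 + 19.42% × ($8,546.00 − $4,600.00) = $549.20 + 19.42% × $3,946.00 = $1,315.51
Workforce Levy: 1% × $8,546.00 = $85.46
Total: $1,315.51 + $85.46 = $1,400.97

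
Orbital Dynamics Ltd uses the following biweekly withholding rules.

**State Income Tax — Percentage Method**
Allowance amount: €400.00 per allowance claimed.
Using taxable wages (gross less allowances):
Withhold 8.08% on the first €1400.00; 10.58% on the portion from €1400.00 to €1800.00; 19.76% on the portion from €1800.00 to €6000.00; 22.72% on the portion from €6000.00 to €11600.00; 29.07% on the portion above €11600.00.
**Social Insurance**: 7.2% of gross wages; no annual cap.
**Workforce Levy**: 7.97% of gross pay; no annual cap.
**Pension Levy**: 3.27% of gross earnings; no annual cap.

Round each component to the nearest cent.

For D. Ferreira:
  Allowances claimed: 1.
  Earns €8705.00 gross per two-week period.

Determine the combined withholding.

State Income Tax: taxable = €8705.00 − 1×€400.00 = €8305.00
  €985.36 + 22.72% × (€8305.00 − €6000.00) = €985.36 + 22.72% × €2305.00 = €1509.06
Social Insurance: 7.2% × €8705.00 = €626.76
Workforce Levy: 7.97% × €8705.00 = €693.79
Pension Levy: 3.27% × €8705.00 = €284.65
Total: €1509.06 + €626.76 + €693.79 + €284.65 = €3114.26

€3114.26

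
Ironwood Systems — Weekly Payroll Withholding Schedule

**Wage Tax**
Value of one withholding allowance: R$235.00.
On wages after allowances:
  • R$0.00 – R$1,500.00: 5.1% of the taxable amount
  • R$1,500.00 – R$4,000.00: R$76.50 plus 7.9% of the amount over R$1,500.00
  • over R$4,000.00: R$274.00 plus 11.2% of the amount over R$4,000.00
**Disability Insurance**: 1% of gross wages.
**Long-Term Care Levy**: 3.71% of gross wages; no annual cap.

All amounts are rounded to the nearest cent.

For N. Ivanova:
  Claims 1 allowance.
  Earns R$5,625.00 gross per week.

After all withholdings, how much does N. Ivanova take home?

Wage Tax: taxable = R$5,625.00 − 1×R$235.00 = R$5,390.00
  R$274.00 + 11.2% × (R$5,390.00 − R$4,000.00) = R$274.00 + 11.2% × R$1,390.00 = R$429.68
Disability Insurance: 1% × R$5,625.00 = R$56.25
Long-Term Care Levy: 3.71% × R$5,625.00 = R$208.69
Total withheld: R$429.68 + R$56.25 + R$208.69 = R$694.62
Net pay: R$5,625.00 − R$694.62 = R$4,930.38

R$4,930.38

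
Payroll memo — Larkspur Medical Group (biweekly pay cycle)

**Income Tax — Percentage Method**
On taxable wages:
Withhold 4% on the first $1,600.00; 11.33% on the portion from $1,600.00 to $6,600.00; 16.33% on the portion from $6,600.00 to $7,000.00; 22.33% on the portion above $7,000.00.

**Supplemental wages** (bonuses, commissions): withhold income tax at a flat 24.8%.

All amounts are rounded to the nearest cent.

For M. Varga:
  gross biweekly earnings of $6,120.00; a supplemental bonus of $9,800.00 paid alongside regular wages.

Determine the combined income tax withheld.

Income Tax: taxable = $6,120.00
  $64.00 + 11.33% × ($6,120.00 − $1,600.00) = $64.00 + 11.33% × $4,520.00 = $576.12
Supplemental (24.8% flat on bonus): 24.8% × $9,800.00 = $2,430.40
Total income tax: $576.12 + $2,430.40 = $3,006.52

$3,006.52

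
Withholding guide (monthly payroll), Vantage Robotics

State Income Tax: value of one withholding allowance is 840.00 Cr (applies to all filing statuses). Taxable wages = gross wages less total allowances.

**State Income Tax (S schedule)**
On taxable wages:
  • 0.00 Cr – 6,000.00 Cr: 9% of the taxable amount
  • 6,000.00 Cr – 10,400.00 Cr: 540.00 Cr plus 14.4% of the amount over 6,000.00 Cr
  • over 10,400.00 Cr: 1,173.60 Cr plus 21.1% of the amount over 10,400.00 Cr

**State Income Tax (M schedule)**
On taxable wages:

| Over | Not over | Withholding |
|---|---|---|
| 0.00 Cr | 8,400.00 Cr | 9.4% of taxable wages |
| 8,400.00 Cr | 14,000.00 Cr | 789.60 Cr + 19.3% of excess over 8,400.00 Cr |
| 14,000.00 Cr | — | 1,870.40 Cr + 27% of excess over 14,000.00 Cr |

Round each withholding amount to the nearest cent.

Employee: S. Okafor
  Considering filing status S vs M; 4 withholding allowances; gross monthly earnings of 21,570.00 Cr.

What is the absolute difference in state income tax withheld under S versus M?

State Income Tax (S): taxable = 21,570.00 Cr − 4×840.00 Cr = 18,210.00 Cr
  1,173.60 Cr + 21.1% × (18,210.00 Cr − 10,400.00 Cr) = 1,173.60 Cr + 21.1% × 7,810.00 Cr = 2,821.51 Cr
State Income Tax (M): taxable = 21,570.00 Cr − 4×840.00 Cr = 18,210.00 Cr
  1,870.40 Cr + 27% × (18,210.00 Cr − 14,000.00 Cr) = 1,870.40 Cr + 27% × 4,210.00 Cr = 3,007.10 Cr
Difference: |2,821.51 Cr − 3,007.10 Cr| = 185.59 Cr (higher under M)

185.59 Cr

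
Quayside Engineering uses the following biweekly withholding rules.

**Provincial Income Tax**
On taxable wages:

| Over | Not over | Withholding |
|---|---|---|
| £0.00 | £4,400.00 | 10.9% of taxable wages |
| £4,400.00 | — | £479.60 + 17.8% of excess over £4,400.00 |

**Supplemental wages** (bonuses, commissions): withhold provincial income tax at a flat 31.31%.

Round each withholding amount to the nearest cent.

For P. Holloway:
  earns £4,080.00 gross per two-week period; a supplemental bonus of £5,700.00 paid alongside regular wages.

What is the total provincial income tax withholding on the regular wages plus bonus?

£2,229.39

Provincial Income Tax: taxable = £4,080.00
  10.9% × £4,080.00 = £444.72
Supplemental (31.31% flat on bonus): 31.31% × £5,700.00 = £1,784.67
Total provincial income tax: £444.72 + £1,784.67 = £2,229.39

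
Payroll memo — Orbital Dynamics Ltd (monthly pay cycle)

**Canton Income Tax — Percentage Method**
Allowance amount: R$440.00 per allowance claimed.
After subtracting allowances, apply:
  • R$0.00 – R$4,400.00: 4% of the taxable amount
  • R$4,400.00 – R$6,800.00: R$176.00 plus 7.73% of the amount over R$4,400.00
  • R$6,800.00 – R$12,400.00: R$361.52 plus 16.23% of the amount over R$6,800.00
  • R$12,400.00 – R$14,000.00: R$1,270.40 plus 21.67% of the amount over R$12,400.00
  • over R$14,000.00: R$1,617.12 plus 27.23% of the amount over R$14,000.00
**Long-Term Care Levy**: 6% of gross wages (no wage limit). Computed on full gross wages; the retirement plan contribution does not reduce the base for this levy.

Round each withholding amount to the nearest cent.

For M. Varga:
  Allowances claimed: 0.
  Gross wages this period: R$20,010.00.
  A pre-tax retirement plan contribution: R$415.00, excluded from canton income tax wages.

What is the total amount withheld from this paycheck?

R$4,341.24

Canton Income Tax: taxable = R$20,010.00 − R$415.00 = R$19,595.00
  R$1,617.12 + 27.23% × (R$19,595.00 − R$14,000.00) = R$1,617.12 + 27.23% × R$5,595.00 = R$3,140.64
Long-Term Care Levy: 6% × R$20,010.00 = R$1,200.60
Total: R$3,140.64 + R$1,200.60 = R$4,341.24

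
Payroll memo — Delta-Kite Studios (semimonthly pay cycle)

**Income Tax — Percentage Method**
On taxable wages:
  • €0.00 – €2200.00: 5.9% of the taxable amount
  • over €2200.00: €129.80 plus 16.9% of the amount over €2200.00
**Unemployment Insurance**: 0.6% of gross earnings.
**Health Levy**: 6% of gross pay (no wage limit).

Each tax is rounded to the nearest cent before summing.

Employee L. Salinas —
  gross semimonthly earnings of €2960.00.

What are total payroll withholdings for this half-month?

€453.60

Income Tax: taxable = €2960.00
  €129.80 + 16.9% × (€2960.00 − €2200.00) = €129.80 + 16.9% × €760.00 = €258.24
Unemployment Insurance: 0.6% × €2960.00 = €17.76
Health Levy: 6% × €2960.00 = €177.60
Total: €258.24 + €17.76 + €177.60 = €453.60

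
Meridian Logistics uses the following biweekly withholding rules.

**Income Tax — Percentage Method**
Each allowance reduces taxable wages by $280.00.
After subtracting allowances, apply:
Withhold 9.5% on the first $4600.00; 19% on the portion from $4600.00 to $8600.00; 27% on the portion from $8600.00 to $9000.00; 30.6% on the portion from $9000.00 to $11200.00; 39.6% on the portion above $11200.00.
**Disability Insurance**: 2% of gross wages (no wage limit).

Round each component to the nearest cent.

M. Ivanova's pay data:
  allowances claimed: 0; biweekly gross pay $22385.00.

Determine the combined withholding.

$6855.16

Income Tax: taxable = $22385.00
  $1978.20 + 39.6% × ($22385.00 − $11200.00) = $1978.20 + 39.6% × $11185.00 = $6407.46
Disability Insurance: 2% × $22385.00 = $447.70
Total: $6407.46 + $447.70 = $6855.16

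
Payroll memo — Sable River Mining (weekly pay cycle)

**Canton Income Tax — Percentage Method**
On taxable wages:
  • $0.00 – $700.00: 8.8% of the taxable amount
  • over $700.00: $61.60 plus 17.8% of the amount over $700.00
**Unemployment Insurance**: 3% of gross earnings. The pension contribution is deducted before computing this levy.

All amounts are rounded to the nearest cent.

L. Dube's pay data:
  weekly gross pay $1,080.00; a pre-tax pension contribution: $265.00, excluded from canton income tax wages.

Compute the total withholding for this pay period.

Canton Income Tax: taxable = $1,080.00 − $265.00 = $815.00
  $61.60 + 17.8% × ($815.00 − $700.00) = $61.60 + 17.8% × $115.00 = $82.07
Unemployment Insurance: 3% × $815.00 = $24.45
Total: $82.07 + $24.45 = $106.52

$106.52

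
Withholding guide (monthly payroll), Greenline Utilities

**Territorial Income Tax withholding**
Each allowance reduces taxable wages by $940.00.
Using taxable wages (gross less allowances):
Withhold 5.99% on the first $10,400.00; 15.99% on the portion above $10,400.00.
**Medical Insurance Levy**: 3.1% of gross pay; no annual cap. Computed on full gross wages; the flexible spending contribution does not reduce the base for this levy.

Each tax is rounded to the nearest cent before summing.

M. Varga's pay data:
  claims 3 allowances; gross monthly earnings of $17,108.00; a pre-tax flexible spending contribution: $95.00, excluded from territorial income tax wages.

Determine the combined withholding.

$1,759.81

Territorial Income Tax: taxable = $17,108.00 − $95.00 − 3×$940.00 = $14,193.00
  $622.96 + 15.99% × ($14,193.00 − $10,400.00) = $622.96 + 15.99% × $3,793.00 = $1,229.46
Medical Insurance Levy: 3.1% × $17,108.00 = $530.35
Total: $1,229.46 + $530.35 = $1,759.81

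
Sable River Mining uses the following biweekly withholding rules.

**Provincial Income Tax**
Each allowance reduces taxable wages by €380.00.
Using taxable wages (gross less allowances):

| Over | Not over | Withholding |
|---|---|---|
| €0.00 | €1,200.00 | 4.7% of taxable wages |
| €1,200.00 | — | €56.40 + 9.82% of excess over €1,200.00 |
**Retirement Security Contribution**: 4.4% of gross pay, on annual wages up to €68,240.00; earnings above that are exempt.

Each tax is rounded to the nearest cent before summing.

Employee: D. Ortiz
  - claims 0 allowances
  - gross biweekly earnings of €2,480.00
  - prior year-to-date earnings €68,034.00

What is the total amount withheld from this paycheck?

€191.16

Provincial Income Tax: taxable = €2,480.00
  €56.40 + 9.82% × (€2,480.00 − €1,200.00) = €56.40 + 9.82% × €1,280.00 = €182.10
Retirement Security Contribution: cap €68,240.00 − YTD €68,034.00 = €206.00 subject; 4.4% × €206.00 = €9.06
Total: €182.10 + €9.06 = €191.16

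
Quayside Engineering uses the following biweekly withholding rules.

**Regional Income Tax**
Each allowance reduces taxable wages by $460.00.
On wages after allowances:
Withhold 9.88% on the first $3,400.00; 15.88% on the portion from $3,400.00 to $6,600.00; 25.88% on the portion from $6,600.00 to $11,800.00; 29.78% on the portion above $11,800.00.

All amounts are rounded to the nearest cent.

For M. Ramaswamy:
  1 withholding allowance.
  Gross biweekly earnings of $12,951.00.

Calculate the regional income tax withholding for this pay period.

$2,395.62

Regional Income Tax: taxable = $12,951.00 − 1×$460.00 = $12,491.00
  $2,189.84 + 29.78% × ($12,491.00 − $11,800.00) = $2,189.84 + 29.78% × $691.00 = $2,395.62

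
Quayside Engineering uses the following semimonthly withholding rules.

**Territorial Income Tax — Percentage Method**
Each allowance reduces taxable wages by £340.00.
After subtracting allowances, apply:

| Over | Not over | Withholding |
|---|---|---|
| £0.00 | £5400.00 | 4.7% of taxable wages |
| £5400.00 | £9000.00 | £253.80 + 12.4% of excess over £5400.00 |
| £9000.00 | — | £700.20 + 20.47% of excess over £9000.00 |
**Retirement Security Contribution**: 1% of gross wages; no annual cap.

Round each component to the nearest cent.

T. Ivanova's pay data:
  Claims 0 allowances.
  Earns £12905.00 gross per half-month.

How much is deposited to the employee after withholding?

Territorial Income Tax: taxable = £12905.00
  £700.20 + 20.47% × (£12905.00 − £9000.00) = £700.20 + 20.47% × £3905.00 = £1499.55
Retirement Security Contribution: 1% × £12905.00 = £129.05
Total withheld: £1499.55 + £129.05 = £1628.60
Net pay: £12905.00 − £1628.60 = £11276.40

£11276.40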